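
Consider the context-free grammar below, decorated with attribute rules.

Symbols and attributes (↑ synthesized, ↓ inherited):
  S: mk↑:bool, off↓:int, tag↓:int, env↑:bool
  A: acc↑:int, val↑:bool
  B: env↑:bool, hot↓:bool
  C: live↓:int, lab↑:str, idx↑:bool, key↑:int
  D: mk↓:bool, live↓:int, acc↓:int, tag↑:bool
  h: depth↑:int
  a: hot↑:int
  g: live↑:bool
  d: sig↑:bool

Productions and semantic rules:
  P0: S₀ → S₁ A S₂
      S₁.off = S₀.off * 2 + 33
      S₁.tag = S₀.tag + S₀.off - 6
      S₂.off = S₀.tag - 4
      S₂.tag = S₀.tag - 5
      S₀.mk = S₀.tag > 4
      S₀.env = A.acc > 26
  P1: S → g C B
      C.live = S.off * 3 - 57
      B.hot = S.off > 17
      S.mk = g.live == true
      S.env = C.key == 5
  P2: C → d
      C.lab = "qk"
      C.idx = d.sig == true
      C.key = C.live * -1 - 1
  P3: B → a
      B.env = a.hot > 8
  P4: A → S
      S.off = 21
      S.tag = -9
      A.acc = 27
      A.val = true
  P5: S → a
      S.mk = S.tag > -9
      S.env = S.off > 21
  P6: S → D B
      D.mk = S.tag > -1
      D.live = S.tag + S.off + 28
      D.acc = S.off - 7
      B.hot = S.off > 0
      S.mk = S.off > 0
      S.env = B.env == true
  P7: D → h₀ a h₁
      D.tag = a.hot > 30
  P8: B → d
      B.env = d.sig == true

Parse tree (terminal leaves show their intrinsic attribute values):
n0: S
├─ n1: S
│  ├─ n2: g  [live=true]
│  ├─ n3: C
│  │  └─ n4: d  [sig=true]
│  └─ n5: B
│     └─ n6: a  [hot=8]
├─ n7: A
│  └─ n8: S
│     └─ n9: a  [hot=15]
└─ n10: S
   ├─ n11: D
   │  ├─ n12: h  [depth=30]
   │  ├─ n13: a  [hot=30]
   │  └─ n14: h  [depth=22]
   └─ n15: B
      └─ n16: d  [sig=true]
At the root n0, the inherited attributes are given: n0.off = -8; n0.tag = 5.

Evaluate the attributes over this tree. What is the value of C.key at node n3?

5

1. n0.off = -8  [given at root]
2. n0.tag = 5  [given at root]
3. n1.off = 17  [S₀.off * 2 + 33]
4. n1.tag = -9  [S₀.tag + S₀.off - 6]
5. n2.live = true  [terminal]
6. n3.live = -6  [S.off * 3 - 57]
7. n4.sig = true  [terminal]
8. n3.lab = "qk"  ["qk"]
9. n3.idx = true  [d.sig == true]
10. n3.key = 5  [C.live * -1 - 1]
11. n5.hot = false  [S.off > 17]
12. n6.hot = 8  [terminal]
13. n5.env = false  [a.hot > 8]
14. n1.mk = true  [g.live == true]
15. n1.env = true  [C.key == 5]
16. n8.off = 21  [21]
17. n8.tag = -9  [-9]
18. n9.hot = 15  [terminal]
19. n8.mk = false  [S.tag > -9]
20. n8.env = false  [S.off > 21]
21. n7.acc = 27  [27]
22. n7.val = true  [true]
23. n10.off = 1  [S₀.tag - 4]
24. n10.tag = 0  [S₀.tag - 5]
25. n11.mk = true  [S.tag > -1]
26. n11.live = 29  [S.tag + S.off + 28]
27. n11.acc = -6  [S.off - 7]
28. n12.depth = 30  [terminal]
29. n13.hot = 30  [terminal]
30. n14.depth = 22  [terminal]
31. n11.tag = false  [a.hot > 30]
32. n15.hot = true  [S.off > 0]
33. n16.sig = true  [terminal]
34. n15.env = true  [d.sig == true]
35. n10.mk = true  [S.off > 0]
36. n10.env = true  [B.env == true]
37. n0.mk = true  [S₀.tag > 4]
38. n0.env = true  [A.acc > 26]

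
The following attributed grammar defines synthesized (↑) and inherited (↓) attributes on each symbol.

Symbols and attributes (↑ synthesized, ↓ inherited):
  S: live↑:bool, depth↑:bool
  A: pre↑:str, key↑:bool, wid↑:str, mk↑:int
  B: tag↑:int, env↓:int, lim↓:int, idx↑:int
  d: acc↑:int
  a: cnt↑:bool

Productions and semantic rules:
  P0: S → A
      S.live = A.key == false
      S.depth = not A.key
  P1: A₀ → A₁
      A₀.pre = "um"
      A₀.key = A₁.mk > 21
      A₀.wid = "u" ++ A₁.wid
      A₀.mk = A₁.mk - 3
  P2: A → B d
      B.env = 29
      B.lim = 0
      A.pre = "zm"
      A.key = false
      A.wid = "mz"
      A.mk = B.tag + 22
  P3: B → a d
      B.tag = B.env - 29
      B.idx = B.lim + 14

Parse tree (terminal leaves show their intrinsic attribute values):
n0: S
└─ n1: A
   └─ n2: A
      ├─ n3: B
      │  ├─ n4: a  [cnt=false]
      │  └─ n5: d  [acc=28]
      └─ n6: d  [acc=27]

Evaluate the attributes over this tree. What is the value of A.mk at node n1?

19

1. n3.env = 29  [29]
2. n3.lim = 0  [0]
3. n4.cnt = false  [terminal]
4. n5.acc = 28  [terminal]
5. n3.tag = 0  [B.env - 29]
6. n3.idx = 14  [B.lim + 14]
7. n6.acc = 27  [terminal]
8. n2.pre = "zm"  ["zm"]
9. n2.key = false  [false]
10. n2.wid = "mz"  ["mz"]
11. n2.mk = 22  [B.tag + 22]
12. n1.pre = "um"  ["um"]
13. n1.key = true  [A₁.mk > 21]
14. n1.wid = "umz"  ["u" ++ A₁.wid]
15. n1.mk = 19  [A₁.mk - 3]
16. n0.live = false  [A.key == false]
17. n0.depth = false  [not A.key]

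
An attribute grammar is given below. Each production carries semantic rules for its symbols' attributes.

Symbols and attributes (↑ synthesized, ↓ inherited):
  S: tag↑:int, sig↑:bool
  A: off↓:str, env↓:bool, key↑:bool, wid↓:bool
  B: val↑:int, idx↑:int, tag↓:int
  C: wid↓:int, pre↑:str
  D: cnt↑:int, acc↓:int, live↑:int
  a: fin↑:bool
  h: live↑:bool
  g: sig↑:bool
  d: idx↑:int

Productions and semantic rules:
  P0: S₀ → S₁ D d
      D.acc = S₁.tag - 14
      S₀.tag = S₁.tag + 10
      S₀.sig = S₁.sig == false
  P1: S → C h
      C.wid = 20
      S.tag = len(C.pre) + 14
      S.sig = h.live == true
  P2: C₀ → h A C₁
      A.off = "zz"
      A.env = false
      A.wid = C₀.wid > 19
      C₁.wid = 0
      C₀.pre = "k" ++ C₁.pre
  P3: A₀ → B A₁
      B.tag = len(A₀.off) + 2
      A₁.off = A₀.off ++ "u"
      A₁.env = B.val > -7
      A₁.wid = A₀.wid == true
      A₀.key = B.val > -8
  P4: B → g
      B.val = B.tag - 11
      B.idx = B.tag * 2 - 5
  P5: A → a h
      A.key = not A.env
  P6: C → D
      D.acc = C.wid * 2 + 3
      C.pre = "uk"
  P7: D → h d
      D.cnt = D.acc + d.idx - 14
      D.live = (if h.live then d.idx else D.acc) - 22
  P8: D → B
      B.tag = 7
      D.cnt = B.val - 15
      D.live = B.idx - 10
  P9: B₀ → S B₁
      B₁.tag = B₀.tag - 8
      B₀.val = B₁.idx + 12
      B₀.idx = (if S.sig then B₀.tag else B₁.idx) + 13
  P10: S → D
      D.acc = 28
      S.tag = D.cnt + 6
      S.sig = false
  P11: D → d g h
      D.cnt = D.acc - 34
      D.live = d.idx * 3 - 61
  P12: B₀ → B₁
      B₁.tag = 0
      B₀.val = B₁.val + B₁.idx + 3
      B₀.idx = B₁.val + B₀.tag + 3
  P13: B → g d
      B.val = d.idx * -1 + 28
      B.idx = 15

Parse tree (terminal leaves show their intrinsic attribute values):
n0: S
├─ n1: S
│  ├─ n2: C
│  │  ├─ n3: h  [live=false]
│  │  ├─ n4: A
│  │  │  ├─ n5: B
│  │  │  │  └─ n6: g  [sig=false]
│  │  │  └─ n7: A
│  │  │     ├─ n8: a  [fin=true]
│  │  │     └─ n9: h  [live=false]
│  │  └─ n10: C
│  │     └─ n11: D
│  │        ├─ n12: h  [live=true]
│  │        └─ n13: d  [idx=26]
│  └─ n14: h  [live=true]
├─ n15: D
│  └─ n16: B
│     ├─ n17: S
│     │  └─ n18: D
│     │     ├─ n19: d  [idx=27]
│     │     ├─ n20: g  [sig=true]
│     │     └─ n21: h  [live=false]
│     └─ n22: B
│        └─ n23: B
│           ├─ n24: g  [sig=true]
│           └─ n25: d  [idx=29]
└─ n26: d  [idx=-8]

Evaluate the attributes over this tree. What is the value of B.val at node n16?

1. n2.wid = 20  [20]
2. n3.live = false  [terminal]
3. n4.off = "zz"  ["zz"]
4. n4.env = false  [false]
5. n4.wid = true  [C₀.wid > 19]
6. n5.tag = 4  [len(A₀.off) + 2]
7. n6.sig = false  [terminal]
8. n5.val = -7  [B.tag - 11]
9. n5.idx = 3  [B.tag * 2 - 5]
10. n7.off = "zzu"  [A₀.off ++ "u"]
11. n7.env = false  [B.val > -7]
12. n7.wid = true  [A₀.wid == true]
13. n8.fin = true  [terminal]
14. n9.live = false  [terminal]
15. n7.key = true  [not A.env]
16. n4.key = true  [B.val > -8]
17. n10.wid = 0  [0]
18. n11.acc = 3  [C.wid * 2 + 3]
19. n12.live = true  [terminal]
20. n13.idx = 26  [terminal]
21. n11.cnt = 15  [D.acc + d.idx - 14]
22. n11.live = 4  [(if h.live then d.idx else D.acc) - 22]
23. n10.pre = "uk"  ["uk"]
24. n2.pre = "kuk"  ["k" ++ C₁.pre]
25. n14.live = true  [terminal]
26. n1.tag = 17  [len(C.pre) + 14]
27. n1.sig = true  [h.live == true]
28. n15.acc = 3  [S₁.tag - 14]
29. n16.tag = 7  [7]
30. n18.acc = 28  [28]
31. n19.idx = 27  [terminal]
32. n20.sig = true  [terminal]
33. n21.live = false  [terminal]
34. n18.cnt = -6  [D.acc - 34]
35. n18.live = 20  [d.idx * 3 - 61]
36. n17.tag = 0  [D.cnt + 6]
37. n17.sig = false  [false]
38. n22.tag = -1  [B₀.tag - 8]
39. n23.tag = 0  [0]
40. n24.sig = true  [terminal]
41. n25.idx = 29  [terminal]
42. n23.val = -1  [d.idx * -1 + 28]
43. n23.idx = 15  [15]
44. n22.val = 17  [B₁.val + B₁.idx + 3]
45. n22.idx = 1  [B₁.val + B₀.tag + 3]
46. n16.val = 13  [B₁.idx + 12]
47. n16.idx = 14  [(if S.sig then B₀.tag else B₁.idx) + 13]
48. n15.cnt = -2  [B.val - 15]
49. n15.live = 4  [B.idx - 10]
50. n26.idx = -8  [terminal]
51. n0.tag = 27  [S₁.tag + 10]
52. n0.sig = false  [S₁.sig == false]

13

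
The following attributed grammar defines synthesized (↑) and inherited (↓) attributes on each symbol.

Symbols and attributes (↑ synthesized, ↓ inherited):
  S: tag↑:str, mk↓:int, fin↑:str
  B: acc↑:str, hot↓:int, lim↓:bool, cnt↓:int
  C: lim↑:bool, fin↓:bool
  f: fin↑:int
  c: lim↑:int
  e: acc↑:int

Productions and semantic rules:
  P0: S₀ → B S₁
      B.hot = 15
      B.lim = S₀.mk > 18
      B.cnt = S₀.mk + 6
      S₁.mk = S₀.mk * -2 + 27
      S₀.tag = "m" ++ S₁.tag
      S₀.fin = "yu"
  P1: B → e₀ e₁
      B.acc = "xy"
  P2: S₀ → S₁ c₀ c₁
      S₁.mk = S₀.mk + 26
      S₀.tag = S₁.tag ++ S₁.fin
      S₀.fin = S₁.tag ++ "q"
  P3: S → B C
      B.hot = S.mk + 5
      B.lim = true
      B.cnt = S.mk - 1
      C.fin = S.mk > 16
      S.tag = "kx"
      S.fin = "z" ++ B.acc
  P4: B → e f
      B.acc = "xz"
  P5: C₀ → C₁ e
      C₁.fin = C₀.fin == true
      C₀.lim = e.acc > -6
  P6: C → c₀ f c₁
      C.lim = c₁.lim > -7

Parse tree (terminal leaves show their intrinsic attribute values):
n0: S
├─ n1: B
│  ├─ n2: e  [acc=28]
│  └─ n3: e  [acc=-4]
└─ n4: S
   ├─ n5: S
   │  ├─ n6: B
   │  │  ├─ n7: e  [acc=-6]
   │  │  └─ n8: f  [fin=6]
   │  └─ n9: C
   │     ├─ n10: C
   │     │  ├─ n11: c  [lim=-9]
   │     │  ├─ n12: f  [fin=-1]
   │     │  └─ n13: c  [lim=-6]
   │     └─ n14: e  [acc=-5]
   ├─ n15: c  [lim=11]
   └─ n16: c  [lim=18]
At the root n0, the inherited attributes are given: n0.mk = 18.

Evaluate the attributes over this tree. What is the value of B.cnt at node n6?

16

1. n0.mk = 18  [given at root]
2. n1.hot = 15  [15]
3. n1.lim = false  [S₀.mk > 18]
4. n1.cnt = 24  [S₀.mk + 6]
5. n2.acc = 28  [terminal]
6. n3.acc = -4  [terminal]
7. n1.acc = "xy"  ["xy"]
8. n4.mk = -9  [S₀.mk * -2 + 27]
9. n5.mk = 17  [S₀.mk + 26]
10. n6.hot = 22  [S.mk + 5]
11. n6.lim = true  [true]
12. n6.cnt = 16  [S.mk - 1]
13. n7.acc = -6  [terminal]
14. n8.fin = 6  [terminal]
15. n6.acc = "xz"  ["xz"]
16. n9.fin = true  [S.mk > 16]
17. n10.fin = true  [C₀.fin == true]
18. n11.lim = -9  [terminal]
19. n12.fin = -1  [terminal]
20. n13.lim = -6  [terminal]
21. n10.lim = true  [c₁.lim > -7]
22. n14.acc = -5  [terminal]
23. n9.lim = true  [e.acc > -6]
24. n5.tag = "kx"  ["kx"]
25. n5.fin = "zxz"  ["z" ++ B.acc]
26. n15.lim = 11  [terminal]
27. n16.lim = 18  [terminal]
28. n4.tag = "kxzxz"  [S₁.tag ++ S₁.fin]
29. n4.fin = "kxq"  [S₁.tag ++ "q"]
30. n0.tag = "mkxzxz"  ["m" ++ S₁.tag]
31. n0.fin = "yu"  ["yu"]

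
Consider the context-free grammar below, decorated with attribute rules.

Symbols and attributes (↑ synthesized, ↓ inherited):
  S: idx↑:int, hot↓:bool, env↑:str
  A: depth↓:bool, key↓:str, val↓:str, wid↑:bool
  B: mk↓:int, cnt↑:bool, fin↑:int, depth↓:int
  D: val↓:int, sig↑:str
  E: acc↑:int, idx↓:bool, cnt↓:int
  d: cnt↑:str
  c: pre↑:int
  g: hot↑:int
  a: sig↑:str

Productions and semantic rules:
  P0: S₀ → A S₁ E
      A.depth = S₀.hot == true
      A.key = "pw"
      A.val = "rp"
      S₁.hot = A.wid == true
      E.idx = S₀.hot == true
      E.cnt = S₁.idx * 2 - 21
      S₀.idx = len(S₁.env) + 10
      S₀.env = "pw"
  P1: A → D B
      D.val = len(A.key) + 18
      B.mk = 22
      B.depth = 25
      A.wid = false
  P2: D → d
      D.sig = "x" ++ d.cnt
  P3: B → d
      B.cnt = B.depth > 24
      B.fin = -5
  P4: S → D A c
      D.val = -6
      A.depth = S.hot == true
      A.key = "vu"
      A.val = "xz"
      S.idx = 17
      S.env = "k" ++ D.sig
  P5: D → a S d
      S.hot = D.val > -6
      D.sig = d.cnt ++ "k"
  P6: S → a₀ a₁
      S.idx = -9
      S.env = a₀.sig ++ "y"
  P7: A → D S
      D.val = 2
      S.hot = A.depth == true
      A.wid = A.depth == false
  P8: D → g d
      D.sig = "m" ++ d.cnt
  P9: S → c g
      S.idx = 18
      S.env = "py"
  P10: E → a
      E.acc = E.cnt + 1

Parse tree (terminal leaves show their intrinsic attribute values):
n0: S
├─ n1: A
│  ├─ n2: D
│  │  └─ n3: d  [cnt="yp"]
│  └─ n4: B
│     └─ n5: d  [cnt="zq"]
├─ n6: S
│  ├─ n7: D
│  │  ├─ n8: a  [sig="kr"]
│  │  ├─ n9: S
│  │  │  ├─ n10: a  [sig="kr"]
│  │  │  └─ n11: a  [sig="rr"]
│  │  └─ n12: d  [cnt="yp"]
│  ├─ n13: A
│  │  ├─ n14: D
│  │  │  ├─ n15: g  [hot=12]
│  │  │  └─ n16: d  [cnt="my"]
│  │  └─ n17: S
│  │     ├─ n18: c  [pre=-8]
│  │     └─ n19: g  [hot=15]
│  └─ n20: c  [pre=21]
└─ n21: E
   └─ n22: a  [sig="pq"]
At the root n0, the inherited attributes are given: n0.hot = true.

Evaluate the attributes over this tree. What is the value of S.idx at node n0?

14

1. n0.hot = true  [given at root]
2. n1.depth = true  [S₀.hot == true]
3. n1.key = "pw"  ["pw"]
4. n1.val = "rp"  ["rp"]
5. n2.val = 20  [len(A.key) + 18]
6. n3.cnt = "yp"  [terminal]
7. n2.sig = "xyp"  ["x" ++ d.cnt]
8. n4.mk = 22  [22]
9. n4.depth = 25  [25]
10. n5.cnt = "zq"  [terminal]
11. n4.cnt = true  [B.depth > 24]
12. n4.fin = -5  [-5]
13. n1.wid = false  [false]
14. n6.hot = false  [A.wid == true]
15. n7.val = -6  [-6]
16. n8.sig = "kr"  [terminal]
17. n9.hot = false  [D.val > -6]
18. n10.sig = "kr"  [terminal]
19. n11.sig = "rr"  [terminal]
20. n9.idx = -9  [-9]
21. n9.env = "kry"  [a₀.sig ++ "y"]
22. n12.cnt = "yp"  [terminal]
23. n7.sig = "ypk"  [d.cnt ++ "k"]
24. n13.depth = false  [S.hot == true]
25. n13.key = "vu"  ["vu"]
26. n13.val = "xz"  ["xz"]
27. n14.val = 2  [2]
28. n15.hot = 12  [terminal]
29. n16.cnt = "my"  [terminal]
30. n14.sig = "mmy"  ["m" ++ d.cnt]
31. n17.hot = false  [A.depth == true]
32. n18.pre = -8  [terminal]
33. n19.hot = 15  [terminal]
34. n17.idx = 18  [18]
35. n17.env = "py"  ["py"]
36. n13.wid = true  [A.depth == false]
37. n20.pre = 21  [terminal]
38. n6.idx = 17  [17]
39. n6.env = "kypk"  ["k" ++ D.sig]
40. n21.idx = true  [S₀.hot == true]
41. n21.cnt = 13  [S₁.idx * 2 - 21]
42. n22.sig = "pq"  [terminal]
43. n21.acc = 14  [E.cnt + 1]
44. n0.idx = 14  [len(S₁.env) + 10]
45. n0.env = "pw"  ["pw"]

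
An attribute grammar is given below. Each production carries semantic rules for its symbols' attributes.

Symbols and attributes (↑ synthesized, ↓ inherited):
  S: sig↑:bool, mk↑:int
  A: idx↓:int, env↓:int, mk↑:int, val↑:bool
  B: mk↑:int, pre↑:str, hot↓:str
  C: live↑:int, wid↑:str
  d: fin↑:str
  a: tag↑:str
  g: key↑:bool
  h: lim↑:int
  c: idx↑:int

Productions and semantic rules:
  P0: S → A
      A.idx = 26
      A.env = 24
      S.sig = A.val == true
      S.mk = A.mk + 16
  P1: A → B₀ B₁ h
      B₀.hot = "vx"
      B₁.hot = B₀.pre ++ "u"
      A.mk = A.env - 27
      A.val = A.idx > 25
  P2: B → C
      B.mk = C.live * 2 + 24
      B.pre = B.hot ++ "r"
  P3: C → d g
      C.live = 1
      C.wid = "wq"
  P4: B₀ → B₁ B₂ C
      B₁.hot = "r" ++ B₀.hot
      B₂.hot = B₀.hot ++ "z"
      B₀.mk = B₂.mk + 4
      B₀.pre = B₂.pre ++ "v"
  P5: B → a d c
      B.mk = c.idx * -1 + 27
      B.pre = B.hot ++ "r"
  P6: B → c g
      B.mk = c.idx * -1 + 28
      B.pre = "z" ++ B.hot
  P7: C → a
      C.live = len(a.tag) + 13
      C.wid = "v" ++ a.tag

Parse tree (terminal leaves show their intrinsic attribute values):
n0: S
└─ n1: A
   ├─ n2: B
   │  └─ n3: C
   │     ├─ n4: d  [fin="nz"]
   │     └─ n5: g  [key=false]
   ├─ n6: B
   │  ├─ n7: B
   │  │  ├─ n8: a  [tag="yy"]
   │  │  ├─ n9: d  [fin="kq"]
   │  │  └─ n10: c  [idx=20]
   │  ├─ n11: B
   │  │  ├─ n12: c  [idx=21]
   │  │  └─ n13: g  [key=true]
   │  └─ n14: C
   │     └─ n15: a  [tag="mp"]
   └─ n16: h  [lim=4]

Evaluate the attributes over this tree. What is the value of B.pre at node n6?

"zvxruzv"

1. n1.idx = 26  [26]
2. n1.env = 24  [24]
3. n2.hot = "vx"  ["vx"]
4. n4.fin = "nz"  [terminal]
5. n5.key = false  [terminal]
6. n3.live = 1  [1]
7. n3.wid = "wq"  ["wq"]
8. n2.mk = 26  [C.live * 2 + 24]
9. n2.pre = "vxr"  [B.hot ++ "r"]
10. n6.hot = "vxru"  [B₀.pre ++ "u"]
11. n7.hot = "rvxru"  ["r" ++ B₀.hot]
12. n8.tag = "yy"  [terminal]
13. n9.fin = "kq"  [terminal]
14. n10.idx = 20  [terminal]
15. n7.mk = 7  [c.idx * -1 + 27]
16. n7.pre = "rvxrur"  [B.hot ++ "r"]
17. n11.hot = "vxruz"  [B₀.hot ++ "z"]
18. n12.idx = 21  [terminal]
19. n13.key = true  [terminal]
20. n11.mk = 7  [c.idx * -1 + 28]
21. n11.pre = "zvxruz"  ["z" ++ B.hot]
22. n15.tag = "mp"  [terminal]
23. n14.live = 15  [len(a.tag) + 13]
24. n14.wid = "vmp"  ["v" ++ a.tag]
25. n6.mk = 11  [B₂.mk + 4]
26. n6.pre = "zvxruzv"  [B₂.pre ++ "v"]
27. n16.lim = 4  [terminal]
28. n1.mk = -3  [A.env - 27]
29. n1.val = true  [A.idx > 25]
30. n0.sig = true  [A.val == true]
31. n0.mk = 13  [A.mk + 16]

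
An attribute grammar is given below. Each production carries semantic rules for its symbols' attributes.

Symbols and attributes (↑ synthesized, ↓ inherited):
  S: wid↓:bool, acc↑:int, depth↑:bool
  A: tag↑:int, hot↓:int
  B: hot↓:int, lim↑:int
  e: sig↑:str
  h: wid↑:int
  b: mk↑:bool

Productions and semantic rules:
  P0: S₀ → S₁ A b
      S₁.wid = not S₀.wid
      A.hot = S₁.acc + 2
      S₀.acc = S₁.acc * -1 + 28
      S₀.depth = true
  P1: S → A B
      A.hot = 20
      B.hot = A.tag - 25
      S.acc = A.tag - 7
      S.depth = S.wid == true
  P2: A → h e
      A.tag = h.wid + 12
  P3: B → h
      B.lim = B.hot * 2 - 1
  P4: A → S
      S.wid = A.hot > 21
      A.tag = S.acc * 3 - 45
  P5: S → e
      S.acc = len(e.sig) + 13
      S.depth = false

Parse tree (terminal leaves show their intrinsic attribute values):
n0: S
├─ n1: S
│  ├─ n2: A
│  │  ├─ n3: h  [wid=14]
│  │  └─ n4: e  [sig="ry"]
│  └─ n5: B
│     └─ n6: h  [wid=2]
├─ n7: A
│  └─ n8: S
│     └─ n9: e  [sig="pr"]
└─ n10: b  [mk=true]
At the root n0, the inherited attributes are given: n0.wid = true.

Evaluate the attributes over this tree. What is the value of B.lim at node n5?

1. n0.wid = true  [given at root]
2. n1.wid = false  [not S₀.wid]
3. n2.hot = 20  [20]
4. n3.wid = 14  [terminal]
5. n4.sig = "ry"  [terminal]
6. n2.tag = 26  [h.wid + 12]
7. n5.hot = 1  [A.tag - 25]
8. n6.wid = 2  [terminal]
9. n5.lim = 1  [B.hot * 2 - 1]
10. n1.acc = 19  [A.tag - 7]
11. n1.depth = false  [S.wid == true]
12. n7.hot = 21  [S₁.acc + 2]
13. n8.wid = false  [A.hot > 21]
14. n9.sig = "pr"  [terminal]
15. n8.acc = 15  [len(e.sig) + 13]
16. n8.depth = false  [false]
17. n7.tag = 0  [S.acc * 3 - 45]
18. n10.mk = true  [terminal]
19. n0.acc = 9  [S₁.acc * -1 + 28]
20. n0.depth = true  [true]

1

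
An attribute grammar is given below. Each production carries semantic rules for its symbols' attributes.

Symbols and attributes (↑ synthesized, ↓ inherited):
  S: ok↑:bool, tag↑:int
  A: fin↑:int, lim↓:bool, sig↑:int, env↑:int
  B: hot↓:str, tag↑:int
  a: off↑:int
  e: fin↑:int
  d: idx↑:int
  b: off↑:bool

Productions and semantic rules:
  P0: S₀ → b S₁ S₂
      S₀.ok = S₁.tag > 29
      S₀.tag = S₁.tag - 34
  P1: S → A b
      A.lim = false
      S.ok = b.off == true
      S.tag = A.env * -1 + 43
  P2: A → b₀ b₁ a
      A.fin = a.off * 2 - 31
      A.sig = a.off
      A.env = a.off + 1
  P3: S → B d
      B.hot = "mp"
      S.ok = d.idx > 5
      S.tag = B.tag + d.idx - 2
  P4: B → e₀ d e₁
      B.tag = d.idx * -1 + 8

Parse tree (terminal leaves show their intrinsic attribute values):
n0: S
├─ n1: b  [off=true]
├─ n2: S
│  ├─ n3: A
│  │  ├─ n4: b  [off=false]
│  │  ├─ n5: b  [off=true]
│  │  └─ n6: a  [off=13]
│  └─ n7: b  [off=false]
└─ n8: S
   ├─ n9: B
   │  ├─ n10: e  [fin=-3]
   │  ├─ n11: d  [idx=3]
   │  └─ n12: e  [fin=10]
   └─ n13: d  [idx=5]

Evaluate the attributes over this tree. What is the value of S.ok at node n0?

1. n1.off = true  [terminal]
2. n3.lim = false  [false]
3. n4.off = false  [terminal]
4. n5.off = true  [terminal]
5. n6.off = 13  [terminal]
6. n3.fin = -5  [a.off * 2 - 31]
7. n3.sig = 13  [a.off]
8. n3.env = 14  [a.off + 1]
9. n7.off = false  [terminal]
10. n2.ok = false  [b.off == true]
11. n2.tag = 29  [A.env * -1 + 43]
12. n9.hot = "mp"  ["mp"]
13. n10.fin = -3  [terminal]
14. n11.idx = 3  [terminal]
15. n12.fin = 10  [terminal]
16. n9.tag = 5  [d.idx * -1 + 8]
17. n13.idx = 5  [terminal]
18. n8.ok = false  [d.idx > 5]
19. n8.tag = 8  [B.tag + d.idx - 2]
20. n0.ok = false  [S₁.tag > 29]
21. n0.tag = -5  [S₁.tag - 34]

false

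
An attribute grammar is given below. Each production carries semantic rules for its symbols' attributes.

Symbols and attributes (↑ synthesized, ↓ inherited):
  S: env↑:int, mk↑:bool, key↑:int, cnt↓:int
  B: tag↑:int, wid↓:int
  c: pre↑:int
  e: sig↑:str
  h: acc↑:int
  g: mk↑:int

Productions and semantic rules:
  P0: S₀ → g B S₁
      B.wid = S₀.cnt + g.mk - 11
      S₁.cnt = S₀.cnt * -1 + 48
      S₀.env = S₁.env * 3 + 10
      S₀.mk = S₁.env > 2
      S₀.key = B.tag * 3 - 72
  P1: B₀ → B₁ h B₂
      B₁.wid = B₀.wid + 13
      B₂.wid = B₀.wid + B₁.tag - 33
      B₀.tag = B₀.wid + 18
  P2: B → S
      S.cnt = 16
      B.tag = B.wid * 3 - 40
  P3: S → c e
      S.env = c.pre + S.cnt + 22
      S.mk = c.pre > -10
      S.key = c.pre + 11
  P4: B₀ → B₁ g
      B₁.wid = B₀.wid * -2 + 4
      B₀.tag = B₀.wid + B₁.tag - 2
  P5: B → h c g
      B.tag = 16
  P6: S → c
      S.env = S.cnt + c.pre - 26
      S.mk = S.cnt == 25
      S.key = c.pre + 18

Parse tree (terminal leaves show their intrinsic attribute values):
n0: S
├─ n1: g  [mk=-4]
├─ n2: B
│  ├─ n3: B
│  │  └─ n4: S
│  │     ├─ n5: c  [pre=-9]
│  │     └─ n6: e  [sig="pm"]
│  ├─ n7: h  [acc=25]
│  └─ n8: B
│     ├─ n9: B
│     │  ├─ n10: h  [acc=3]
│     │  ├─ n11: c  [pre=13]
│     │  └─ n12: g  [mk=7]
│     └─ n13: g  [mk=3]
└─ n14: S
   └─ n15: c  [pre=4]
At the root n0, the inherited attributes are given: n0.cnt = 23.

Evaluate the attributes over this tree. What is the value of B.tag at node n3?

23

1. n0.cnt = 23  [given at root]
2. n1.mk = -4  [terminal]
3. n2.wid = 8  [S₀.cnt + g.mk - 11]
4. n3.wid = 21  [B₀.wid + 13]
5. n4.cnt = 16  [16]
6. n5.pre = -9  [terminal]
7. n6.sig = "pm"  [terminal]
8. n4.env = 29  [c.pre + S.cnt + 22]
9. n4.mk = true  [c.pre > -10]
10. n4.key = 2  [c.pre + 11]
11. n3.tag = 23  [B.wid * 3 - 40]
12. n7.acc = 25  [terminal]
13. n8.wid = -2  [B₀.wid + B₁.tag - 33]
14. n9.wid = 8  [B₀.wid * -2 + 4]
15. n10.acc = 3  [terminal]
16. n11.pre = 13  [terminal]
17. n12.mk = 7  [terminal]
18. n9.tag = 16  [16]
19. n13.mk = 3  [terminal]
20. n8.tag = 12  [B₀.wid + B₁.tag - 2]
21. n2.tag = 26  [B₀.wid + 18]
22. n14.cnt = 25  [S₀.cnt * -1 + 48]
23. n15.pre = 4  [terminal]
24. n14.env = 3  [S.cnt + c.pre - 26]
25. n14.mk = true  [S.cnt == 25]
26. n14.key = 22  [c.pre + 18]
27. n0.env = 19  [S₁.env * 3 + 10]
28. n0.mk = true  [S₁.env > 2]
29. n0.key = 6  [B.tag * 3 - 72]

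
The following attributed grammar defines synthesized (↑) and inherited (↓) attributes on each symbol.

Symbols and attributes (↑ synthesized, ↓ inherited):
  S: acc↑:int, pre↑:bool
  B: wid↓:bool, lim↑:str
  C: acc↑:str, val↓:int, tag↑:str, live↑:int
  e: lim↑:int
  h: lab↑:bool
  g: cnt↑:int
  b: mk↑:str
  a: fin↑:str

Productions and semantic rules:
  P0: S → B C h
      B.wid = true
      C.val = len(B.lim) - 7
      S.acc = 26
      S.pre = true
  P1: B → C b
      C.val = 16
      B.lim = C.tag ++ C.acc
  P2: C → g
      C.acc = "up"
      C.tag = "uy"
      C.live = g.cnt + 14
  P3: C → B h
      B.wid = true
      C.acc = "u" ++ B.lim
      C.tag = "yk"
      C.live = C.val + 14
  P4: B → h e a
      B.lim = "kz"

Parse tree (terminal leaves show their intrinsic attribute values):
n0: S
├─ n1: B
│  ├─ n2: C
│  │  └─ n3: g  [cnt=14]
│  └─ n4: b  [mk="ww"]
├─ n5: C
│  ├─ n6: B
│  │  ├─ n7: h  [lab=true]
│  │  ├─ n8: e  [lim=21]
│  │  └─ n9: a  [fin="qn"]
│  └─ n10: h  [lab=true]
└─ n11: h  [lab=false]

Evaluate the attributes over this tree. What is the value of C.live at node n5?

11

1. n1.wid = true  [true]
2. n2.val = 16  [16]
3. n3.cnt = 14  [terminal]
4. n2.acc = "up"  ["up"]
5. n2.tag = "uy"  ["uy"]
6. n2.live = 28  [g.cnt + 14]
7. n4.mk = "ww"  [terminal]
8. n1.lim = "uyup"  [C.tag ++ C.acc]
9. n5.val = -3  [len(B.lim) - 7]
10. n6.wid = true  [true]
11. n7.lab = true  [terminal]
12. n8.lim = 21  [terminal]
13. n9.fin = "qn"  [terminal]
14. n6.lim = "kz"  ["kz"]
15. n10.lab = true  [terminal]
16. n5.acc = "ukz"  ["u" ++ B.lim]
17. n5.tag = "yk"  ["yk"]
18. n5.live = 11  [C.val + 14]
19. n11.lab = false  [terminal]
20. n0.acc = 26  [26]
21. n0.pre = true  [true]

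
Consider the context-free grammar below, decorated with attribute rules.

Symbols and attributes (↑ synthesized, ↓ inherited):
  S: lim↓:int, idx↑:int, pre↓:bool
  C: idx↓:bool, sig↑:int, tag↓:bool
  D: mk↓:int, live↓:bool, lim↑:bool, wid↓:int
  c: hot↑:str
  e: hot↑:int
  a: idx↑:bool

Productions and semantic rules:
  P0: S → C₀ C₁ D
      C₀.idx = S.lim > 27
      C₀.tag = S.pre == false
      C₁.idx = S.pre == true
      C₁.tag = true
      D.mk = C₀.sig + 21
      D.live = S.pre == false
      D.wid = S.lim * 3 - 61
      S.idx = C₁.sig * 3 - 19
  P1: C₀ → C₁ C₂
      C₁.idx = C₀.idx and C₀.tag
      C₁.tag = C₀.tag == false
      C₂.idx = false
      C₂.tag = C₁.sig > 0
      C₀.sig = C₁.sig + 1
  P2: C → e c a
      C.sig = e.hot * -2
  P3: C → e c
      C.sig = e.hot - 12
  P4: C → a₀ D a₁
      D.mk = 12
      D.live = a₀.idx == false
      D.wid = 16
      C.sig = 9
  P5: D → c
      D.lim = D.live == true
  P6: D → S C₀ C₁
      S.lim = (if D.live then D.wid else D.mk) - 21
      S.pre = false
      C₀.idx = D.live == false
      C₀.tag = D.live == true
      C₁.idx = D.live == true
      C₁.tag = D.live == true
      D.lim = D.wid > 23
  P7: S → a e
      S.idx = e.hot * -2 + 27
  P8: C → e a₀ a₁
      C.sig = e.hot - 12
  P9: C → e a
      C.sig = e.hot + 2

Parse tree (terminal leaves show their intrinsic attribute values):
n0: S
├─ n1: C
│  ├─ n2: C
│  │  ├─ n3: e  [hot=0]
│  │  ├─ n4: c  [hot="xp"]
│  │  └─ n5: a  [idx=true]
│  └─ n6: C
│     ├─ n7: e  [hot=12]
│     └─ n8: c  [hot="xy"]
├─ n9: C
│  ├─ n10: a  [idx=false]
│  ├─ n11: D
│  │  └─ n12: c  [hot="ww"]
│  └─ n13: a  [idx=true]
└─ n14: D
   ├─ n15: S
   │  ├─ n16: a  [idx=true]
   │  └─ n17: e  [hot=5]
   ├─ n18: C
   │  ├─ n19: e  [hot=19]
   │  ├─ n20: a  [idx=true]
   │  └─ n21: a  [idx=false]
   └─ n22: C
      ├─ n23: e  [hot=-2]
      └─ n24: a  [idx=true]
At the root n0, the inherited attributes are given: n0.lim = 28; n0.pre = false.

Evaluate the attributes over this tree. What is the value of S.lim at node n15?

1. n0.lim = 28  [given at root]
2. n0.pre = false  [given at root]
3. n1.idx = true  [S.lim > 27]
4. n1.tag = true  [S.pre == false]
5. n2.idx = true  [C₀.idx and C₀.tag]
6. n2.tag = false  [C₀.tag == false]
7. n3.hot = 0  [terminal]
8. n4.hot = "xp"  [terminal]
9. n5.idx = true  [terminal]
10. n2.sig = 0  [e.hot * -2]
11. n6.idx = false  [false]
12. n6.tag = false  [C₁.sig > 0]
13. n7.hot = 12  [terminal]
14. n8.hot = "xy"  [terminal]
15. n6.sig = 0  [e.hot - 12]
16. n1.sig = 1  [C₁.sig + 1]
17. n9.idx = false  [S.pre == true]
18. n9.tag = true  [true]
19. n10.idx = false  [terminal]
20. n11.mk = 12  [12]
21. n11.live = true  [a₀.idx == false]
22. n11.wid = 16  [16]
23. n12.hot = "ww"  [terminal]
24. n11.lim = true  [D.live == true]
25. n13.idx = true  [terminal]
26. n9.sig = 9  [9]
27. n14.mk = 22  [C₀.sig + 21]
28. n14.live = true  [S.pre == false]
29. n14.wid = 23  [S.lim * 3 - 61]
30. n15.lim = 2  [(if D.live then D.wid else D.mk) - 21]
31. n15.pre = false  [false]
32. n16.idx = true  [terminal]
33. n17.hot = 5  [terminal]
34. n15.idx = 17  [e.hot * -2 + 27]
35. n18.idx = false  [D.live == false]
36. n18.tag = true  [D.live == true]
37. n19.hot = 19  [terminal]
38. n20.idx = true  [terminal]
39. n21.idx = false  [terminal]
40. n18.sig = 7  [e.hot - 12]
41. n22.idx = true  [D.live == true]
42. n22.tag = true  [D.live == true]
43. n23.hot = -2  [terminal]
44. n24.idx = true  [terminal]
45. n22.sig = 0  [e.hot + 2]
46. n14.lim = false  [D.wid > 23]
47. n0.idx = 8  [C₁.sig * 3 - 19]

2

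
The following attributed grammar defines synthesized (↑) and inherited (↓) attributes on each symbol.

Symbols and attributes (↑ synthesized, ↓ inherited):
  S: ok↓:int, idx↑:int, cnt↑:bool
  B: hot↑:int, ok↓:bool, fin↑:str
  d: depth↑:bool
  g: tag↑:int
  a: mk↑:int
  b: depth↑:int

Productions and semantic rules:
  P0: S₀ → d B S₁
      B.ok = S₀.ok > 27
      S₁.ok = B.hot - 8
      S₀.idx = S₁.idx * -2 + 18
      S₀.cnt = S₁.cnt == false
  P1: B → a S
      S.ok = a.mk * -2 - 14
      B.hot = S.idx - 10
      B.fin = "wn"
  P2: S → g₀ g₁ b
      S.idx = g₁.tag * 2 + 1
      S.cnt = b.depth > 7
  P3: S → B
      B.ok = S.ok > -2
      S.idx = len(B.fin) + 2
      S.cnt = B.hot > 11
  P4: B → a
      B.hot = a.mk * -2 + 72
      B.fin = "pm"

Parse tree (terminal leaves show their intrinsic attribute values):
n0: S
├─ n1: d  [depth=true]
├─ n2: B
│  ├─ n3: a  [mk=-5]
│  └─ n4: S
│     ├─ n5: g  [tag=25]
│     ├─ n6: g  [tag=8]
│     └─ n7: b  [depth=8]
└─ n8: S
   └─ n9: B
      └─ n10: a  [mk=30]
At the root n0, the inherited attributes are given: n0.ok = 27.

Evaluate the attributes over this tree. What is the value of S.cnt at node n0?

false

1. n0.ok = 27  [given at root]
2. n1.depth = true  [terminal]
3. n2.ok = false  [S₀.ok > 27]
4. n3.mk = -5  [terminal]
5. n4.ok = -4  [a.mk * -2 - 14]
6. n5.tag = 25  [terminal]
7. n6.tag = 8  [terminal]
8. n7.depth = 8  [terminal]
9. n4.idx = 17  [g₁.tag * 2 + 1]
10. n4.cnt = true  [b.depth > 7]
11. n2.hot = 7  [S.idx - 10]
12. n2.fin = "wn"  ["wn"]
13. n8.ok = -1  [B.hot - 8]
14. n9.ok = true  [S.ok > -2]
15. n10.mk = 30  [terminal]
16. n9.hot = 12  [a.mk * -2 + 72]
17. n9.fin = "pm"  ["pm"]
18. n8.idx = 4  [len(B.fin) + 2]
19. n8.cnt = true  [B.hot > 11]
20. n0.idx = 10  [S₁.idx * -2 + 18]
21. n0.cnt = false  [S₁.cnt == false]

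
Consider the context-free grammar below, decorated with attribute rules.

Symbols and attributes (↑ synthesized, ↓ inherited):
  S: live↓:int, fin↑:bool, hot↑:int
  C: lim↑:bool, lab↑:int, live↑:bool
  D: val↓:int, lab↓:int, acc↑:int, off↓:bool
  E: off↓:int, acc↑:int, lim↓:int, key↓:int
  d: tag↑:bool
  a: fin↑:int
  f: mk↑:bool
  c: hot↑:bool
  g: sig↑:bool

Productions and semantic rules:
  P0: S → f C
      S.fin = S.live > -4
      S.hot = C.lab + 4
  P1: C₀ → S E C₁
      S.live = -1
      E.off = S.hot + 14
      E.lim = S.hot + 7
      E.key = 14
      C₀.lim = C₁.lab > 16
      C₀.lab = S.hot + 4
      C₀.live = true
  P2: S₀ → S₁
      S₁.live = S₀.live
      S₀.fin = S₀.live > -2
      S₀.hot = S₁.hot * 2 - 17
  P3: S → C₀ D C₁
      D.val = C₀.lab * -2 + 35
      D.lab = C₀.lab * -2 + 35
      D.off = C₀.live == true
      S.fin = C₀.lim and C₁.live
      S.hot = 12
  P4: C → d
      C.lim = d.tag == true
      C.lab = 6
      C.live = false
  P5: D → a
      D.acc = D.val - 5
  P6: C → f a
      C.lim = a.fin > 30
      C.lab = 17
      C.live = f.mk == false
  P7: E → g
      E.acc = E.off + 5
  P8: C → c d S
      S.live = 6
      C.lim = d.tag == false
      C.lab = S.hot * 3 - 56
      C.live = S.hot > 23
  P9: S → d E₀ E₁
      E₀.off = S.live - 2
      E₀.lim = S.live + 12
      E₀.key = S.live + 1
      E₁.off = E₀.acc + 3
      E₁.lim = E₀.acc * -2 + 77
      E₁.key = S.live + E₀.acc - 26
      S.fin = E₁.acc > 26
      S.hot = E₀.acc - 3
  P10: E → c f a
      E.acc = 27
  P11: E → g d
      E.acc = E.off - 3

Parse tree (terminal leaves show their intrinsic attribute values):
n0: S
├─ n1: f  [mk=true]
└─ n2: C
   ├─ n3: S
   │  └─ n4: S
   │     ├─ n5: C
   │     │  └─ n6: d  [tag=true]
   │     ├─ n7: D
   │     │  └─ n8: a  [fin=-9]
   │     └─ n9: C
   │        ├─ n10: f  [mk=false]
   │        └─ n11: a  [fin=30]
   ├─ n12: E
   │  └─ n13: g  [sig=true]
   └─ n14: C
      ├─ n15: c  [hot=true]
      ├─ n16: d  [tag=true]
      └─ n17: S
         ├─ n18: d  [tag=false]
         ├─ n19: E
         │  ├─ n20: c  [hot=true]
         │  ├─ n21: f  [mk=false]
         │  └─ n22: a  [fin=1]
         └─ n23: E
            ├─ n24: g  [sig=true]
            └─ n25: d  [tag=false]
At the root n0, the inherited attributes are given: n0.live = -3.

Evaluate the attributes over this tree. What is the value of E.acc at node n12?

1. n0.live = -3  [given at root]
2. n1.mk = true  [terminal]
3. n3.live = -1  [-1]
4. n4.live = -1  [S₀.live]
5. n6.tag = true  [terminal]
6. n5.lim = true  [d.tag == true]
7. n5.lab = 6  [6]
8. n5.live = false  [false]
9. n7.val = 23  [C₀.lab * -2 + 35]
10. n7.lab = 23  [C₀.lab * -2 + 35]
11. n7.off = false  [C₀.live == true]
12. n8.fin = -9  [terminal]
13. n7.acc = 18  [D.val - 5]
14. n10.mk = false  [terminal]
15. n11.fin = 30  [terminal]
16. n9.lim = false  [a.fin > 30]
17. n9.lab = 17  [17]
18. n9.live = true  [f.mk == false]
19. n4.fin = true  [C₀.lim and C₁.live]
20. n4.hot = 12  [12]
21. n3.fin = true  [S₀.live > -2]
22. n3.hot = 7  [S₁.hot * 2 - 17]
23. n12.off = 21  [S.hot + 14]
24. n12.lim = 14  [S.hot + 7]
25. n12.key = 14  [14]
26. n13.sig = true  [terminal]
27. n12.acc = 26  [E.off + 5]
28. n15.hot = true  [terminal]
29. n16.tag = true  [terminal]
30. n17.live = 6  [6]
31. n18.tag = false  [terminal]
32. n19.off = 4  [S.live - 2]
33. n19.lim = 18  [S.live + 12]
34. n19.key = 7  [S.live + 1]
35. n20.hot = true  [terminal]
36. n21.mk = false  [terminal]
37. n22.fin = 1  [terminal]
38. n19.acc = 27  [27]
39. n23.off = 30  [E₀.acc + 3]
40. n23.lim = 23  [E₀.acc * -2 + 77]
41. n23.key = 7  [S.live + E₀.acc - 26]
42. n24.sig = true  [terminal]
43. n25.tag = false  [terminal]
44. n23.acc = 27  [E.off - 3]
45. n17.fin = true  [E₁.acc > 26]
46. n17.hot = 24  [E₀.acc - 3]
47. n14.lim = false  [d.tag == false]
48. n14.lab = 16  [S.hot * 3 - 56]
49. n14.live = true  [S.hot > 23]
50. n2.lim = false  [C₁.lab > 16]
51. n2.lab = 11  [S.hot + 4]
52. n2.live = true  [true]
53. n0.fin = true  [S.live > -4]
54. n0.hot = 15  [C.lab + 4]

26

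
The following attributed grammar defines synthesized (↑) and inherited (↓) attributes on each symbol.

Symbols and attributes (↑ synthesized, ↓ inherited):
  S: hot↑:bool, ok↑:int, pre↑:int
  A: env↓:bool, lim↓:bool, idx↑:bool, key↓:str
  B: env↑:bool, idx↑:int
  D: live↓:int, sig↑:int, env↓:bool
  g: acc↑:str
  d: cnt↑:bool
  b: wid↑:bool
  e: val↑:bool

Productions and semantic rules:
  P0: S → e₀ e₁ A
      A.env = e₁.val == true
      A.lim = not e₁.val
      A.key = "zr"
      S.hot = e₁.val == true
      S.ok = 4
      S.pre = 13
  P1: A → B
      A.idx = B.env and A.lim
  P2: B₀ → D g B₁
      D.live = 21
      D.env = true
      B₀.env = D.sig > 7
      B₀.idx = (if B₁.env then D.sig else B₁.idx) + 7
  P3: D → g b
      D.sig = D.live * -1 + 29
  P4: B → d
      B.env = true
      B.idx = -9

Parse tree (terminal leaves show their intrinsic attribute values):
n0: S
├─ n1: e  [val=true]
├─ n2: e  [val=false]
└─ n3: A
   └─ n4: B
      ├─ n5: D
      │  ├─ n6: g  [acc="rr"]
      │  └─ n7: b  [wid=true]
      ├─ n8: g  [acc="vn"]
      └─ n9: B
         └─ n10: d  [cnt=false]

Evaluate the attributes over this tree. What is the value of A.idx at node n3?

true

1. n1.val = true  [terminal]
2. n2.val = false  [terminal]
3. n3.env = false  [e₁.val == true]
4. n3.lim = true  [not e₁.val]
5. n3.key = "zr"  ["zr"]
6. n5.live = 21  [21]
7. n5.env = true  [true]
8. n6.acc = "rr"  [terminal]
9. n7.wid = true  [terminal]
10. n5.sig = 8  [D.live * -1 + 29]
11. n8.acc = "vn"  [terminal]
12. n10.cnt = false  [terminal]
13. n9.env = true  [true]
14. n9.idx = -9  [-9]
15. n4.env = true  [D.sig > 7]
16. n4.idx = 15  [(if B₁.env then D.sig else B₁.idx) + 7]
17. n3.idx = true  [B.env and A.lim]
18. n0.hot = false  [e₁.val == true]
19. n0.ok = 4  [4]
20. n0.pre = 13  [13]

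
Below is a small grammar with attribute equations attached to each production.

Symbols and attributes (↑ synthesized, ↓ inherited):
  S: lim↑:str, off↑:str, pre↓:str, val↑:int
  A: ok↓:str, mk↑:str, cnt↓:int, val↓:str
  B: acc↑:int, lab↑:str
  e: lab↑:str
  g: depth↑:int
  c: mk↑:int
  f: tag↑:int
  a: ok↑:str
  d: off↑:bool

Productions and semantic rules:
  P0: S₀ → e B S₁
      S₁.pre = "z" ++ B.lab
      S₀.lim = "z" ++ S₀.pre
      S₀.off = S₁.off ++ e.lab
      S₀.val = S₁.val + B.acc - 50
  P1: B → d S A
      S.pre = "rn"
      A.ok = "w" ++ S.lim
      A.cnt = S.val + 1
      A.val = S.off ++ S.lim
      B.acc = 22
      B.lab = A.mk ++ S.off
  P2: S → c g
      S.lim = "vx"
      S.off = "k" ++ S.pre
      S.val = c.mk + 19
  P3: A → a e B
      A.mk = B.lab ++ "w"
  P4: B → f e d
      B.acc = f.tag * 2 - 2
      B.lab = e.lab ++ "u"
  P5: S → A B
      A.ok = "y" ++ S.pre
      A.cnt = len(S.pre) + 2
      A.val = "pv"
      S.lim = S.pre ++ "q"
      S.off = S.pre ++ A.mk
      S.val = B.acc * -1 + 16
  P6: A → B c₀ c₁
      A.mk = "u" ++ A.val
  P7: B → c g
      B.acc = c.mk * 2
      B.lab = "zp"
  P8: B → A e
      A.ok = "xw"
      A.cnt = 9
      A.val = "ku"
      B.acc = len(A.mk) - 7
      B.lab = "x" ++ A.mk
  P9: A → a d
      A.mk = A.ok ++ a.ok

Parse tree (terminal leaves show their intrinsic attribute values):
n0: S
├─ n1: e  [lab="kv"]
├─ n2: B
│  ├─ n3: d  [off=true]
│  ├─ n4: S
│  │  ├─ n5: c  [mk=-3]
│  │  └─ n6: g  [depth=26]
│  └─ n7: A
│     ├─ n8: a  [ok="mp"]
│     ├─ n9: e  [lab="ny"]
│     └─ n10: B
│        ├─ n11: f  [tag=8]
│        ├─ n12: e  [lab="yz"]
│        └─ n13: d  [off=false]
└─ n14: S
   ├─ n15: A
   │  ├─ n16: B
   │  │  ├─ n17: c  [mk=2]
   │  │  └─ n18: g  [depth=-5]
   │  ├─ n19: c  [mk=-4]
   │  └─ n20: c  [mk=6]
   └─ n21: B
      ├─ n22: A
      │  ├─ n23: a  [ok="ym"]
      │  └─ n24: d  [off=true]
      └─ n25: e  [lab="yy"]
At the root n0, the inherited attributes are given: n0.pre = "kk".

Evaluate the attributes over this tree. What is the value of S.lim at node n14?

"zyzuwkrnq"

1. n0.pre = "kk"  [given at root]
2. n1.lab = "kv"  [terminal]
3. n3.off = true  [terminal]
4. n4.pre = "rn"  ["rn"]
5. n5.mk = -3  [terminal]
6. n6.depth = 26  [terminal]
7. n4.lim = "vx"  ["vx"]
8. n4.off = "krn"  ["k" ++ S.pre]
9. n4.val = 16  [c.mk + 19]
10. n7.ok = "wvx"  ["w" ++ S.lim]
11. n7.cnt = 17  [S.val + 1]
12. n7.val = "krnvx"  [S.off ++ S.lim]
13. n8.ok = "mp"  [terminal]
14. n9.lab = "ny"  [terminal]
15. n11.tag = 8  [terminal]
16. n12.lab = "yz"  [terminal]
17. n13.off = false  [terminal]
18. n10.acc = 14  [f.tag * 2 - 2]
19. n10.lab = "yzu"  [e.lab ++ "u"]
20. n7.mk = "yzuw"  [B.lab ++ "w"]
21. n2.acc = 22  [22]
22. n2.lab = "yzuwkrn"  [A.mk ++ S.off]
23. n14.pre = "zyzuwkrn"  ["z" ++ B.lab]
24. n15.ok = "yzyzuwkrn"  ["y" ++ S.pre]
25. n15.cnt = 10  [len(S.pre) + 2]
26. n15.val = "pv"  ["pv"]
27. n17.mk = 2  [terminal]
28. n18.depth = -5  [terminal]
29. n16.acc = 4  [c.mk * 2]
30. n16.lab = "zp"  ["zp"]
31. n19.mk = -4  [terminal]
32. n20.mk = 6  [terminal]
33. n15.mk = "upv"  ["u" ++ A.val]
34. n22.ok = "xw"  ["xw"]
35. n22.cnt = 9  [9]
36. n22.val = "ku"  ["ku"]
37. n23.ok = "ym"  [terminal]
38. n24.off = true  [terminal]
39. n22.mk = "xwym"  [A.ok ++ a.ok]
40. n25.lab = "yy"  [terminal]
41. n21.acc = -3  [len(A.mk) - 7]
42. n21.lab = "xxwym"  ["x" ++ A.mk]
43. n14.lim = "zyzuwkrnq"  [S.pre ++ "q"]
44. n14.off = "zyzuwkrnupv"  [S.pre ++ A.mk]
45. n14.val = 19  [B.acc * -1 + 16]
46. n0.lim = "zkk"  ["z" ++ S₀.pre]
47. n0.off = "zyzuwkrnupvkv"  [S₁.off ++ e.lab]
48. n0.val = -9  [S₁.val + B.acc - 50]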